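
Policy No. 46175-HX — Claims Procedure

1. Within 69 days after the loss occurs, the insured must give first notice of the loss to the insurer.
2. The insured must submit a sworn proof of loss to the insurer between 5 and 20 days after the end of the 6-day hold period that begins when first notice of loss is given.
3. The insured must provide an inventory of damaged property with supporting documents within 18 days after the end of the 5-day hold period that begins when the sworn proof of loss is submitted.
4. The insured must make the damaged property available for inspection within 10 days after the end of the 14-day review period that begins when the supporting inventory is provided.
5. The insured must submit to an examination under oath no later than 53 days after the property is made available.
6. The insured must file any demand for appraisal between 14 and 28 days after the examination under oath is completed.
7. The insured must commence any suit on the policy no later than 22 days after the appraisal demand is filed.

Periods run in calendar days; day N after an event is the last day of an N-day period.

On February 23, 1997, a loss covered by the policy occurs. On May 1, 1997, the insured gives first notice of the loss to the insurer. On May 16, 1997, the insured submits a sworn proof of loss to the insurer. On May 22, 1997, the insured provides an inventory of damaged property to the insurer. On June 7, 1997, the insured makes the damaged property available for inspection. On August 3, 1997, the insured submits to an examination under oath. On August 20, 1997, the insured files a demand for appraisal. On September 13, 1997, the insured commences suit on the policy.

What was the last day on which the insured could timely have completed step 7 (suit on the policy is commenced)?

September 11, 1997

Step 7 runs from August 20, 1997, when the appraisal demand is filed. 22 days after August 20, 1997 is September 11, 1997.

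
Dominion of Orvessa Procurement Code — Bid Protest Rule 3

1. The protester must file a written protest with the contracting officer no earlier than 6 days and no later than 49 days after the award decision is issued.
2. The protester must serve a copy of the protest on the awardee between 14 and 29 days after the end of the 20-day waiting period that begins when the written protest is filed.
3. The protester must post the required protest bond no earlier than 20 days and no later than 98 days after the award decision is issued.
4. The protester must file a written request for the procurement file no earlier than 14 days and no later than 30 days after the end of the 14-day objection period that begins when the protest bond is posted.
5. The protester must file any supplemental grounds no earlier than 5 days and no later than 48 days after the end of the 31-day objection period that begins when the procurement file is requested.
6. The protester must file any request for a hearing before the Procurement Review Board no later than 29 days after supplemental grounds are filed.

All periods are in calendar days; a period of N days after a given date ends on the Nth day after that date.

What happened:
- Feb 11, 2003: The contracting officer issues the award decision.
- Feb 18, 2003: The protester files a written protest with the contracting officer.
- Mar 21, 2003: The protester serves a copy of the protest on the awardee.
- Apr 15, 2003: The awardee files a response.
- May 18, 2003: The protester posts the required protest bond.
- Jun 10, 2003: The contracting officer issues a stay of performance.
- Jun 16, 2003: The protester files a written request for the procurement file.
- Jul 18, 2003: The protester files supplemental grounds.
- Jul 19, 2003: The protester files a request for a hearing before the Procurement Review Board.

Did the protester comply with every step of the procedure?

Step 1 — 6 and 49 days from Feb 11, 2003 (when the award decision is issued) are Feb 17, 2003 and Apr 1, 2003 respectively; done Feb 18, 2003 — within the window.
Step 2 — 14 and 29 days from Mar 10, 2003 (end of the 20-day waiting period, which began when the written protest is filed on Feb 18, 2003) are Mar 24, 2003 and Apr 8, 2003 respectively; done Mar 21, 2003 — 3 days before the window opened.
The analysis stops there.

No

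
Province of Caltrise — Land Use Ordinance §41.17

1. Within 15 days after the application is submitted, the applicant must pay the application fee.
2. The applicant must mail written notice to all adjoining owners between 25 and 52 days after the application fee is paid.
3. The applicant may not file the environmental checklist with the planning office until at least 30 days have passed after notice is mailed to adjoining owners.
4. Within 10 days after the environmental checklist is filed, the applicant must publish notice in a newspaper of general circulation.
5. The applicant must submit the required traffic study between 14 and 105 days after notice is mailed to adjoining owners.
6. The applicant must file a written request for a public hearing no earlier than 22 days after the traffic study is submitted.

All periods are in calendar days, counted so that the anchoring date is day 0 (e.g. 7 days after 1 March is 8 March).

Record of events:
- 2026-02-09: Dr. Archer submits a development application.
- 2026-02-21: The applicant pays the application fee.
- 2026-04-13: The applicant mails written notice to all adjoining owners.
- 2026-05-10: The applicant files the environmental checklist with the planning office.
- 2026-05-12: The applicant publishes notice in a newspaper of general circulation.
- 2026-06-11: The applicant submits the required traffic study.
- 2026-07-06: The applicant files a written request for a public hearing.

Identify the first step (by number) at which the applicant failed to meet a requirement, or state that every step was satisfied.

Step 3

Step 1: 15 days after 2026-02-09 (when the application is submitted) is 2026-02-24; completed 2026-02-21, before the deadline.
Step 2: the window is 25–52 days after 2026-02-21 (when the application fee is paid), so 2026-03-18 through 2026-04-14; 2026-04-13 falls inside that range.
Step 3: the earliest permitted date is 30 days after 2026-04-13 (when notice is mailed to adjoining owners), i.e. 2026-05-13; acted on 2026-05-10, 3 days prematurely.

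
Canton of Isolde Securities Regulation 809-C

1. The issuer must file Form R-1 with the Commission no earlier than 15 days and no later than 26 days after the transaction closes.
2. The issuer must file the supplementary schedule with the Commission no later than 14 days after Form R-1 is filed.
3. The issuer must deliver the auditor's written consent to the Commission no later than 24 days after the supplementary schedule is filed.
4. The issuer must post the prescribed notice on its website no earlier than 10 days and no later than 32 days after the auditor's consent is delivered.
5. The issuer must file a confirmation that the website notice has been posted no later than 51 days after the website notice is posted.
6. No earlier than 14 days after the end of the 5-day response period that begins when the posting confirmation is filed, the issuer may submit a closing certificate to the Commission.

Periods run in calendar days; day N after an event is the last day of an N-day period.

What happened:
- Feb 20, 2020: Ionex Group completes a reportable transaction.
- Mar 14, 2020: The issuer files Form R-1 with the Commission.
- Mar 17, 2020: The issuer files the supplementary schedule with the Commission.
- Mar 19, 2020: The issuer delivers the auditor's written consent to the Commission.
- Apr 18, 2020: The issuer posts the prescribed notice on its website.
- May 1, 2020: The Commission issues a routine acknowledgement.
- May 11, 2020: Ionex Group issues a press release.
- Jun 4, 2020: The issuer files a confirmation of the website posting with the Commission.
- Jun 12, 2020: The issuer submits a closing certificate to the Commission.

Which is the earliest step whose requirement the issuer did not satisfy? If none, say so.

(1) the permitted window runs from Feb 20, 2020 + 15 = Mar 6, 2020 to Feb 20, 2020 + 26 = Mar 17, 2020; Mar 14, 2020 falls inside that range.
(2) due by Mar 14, 2020 + 14 days = Mar 28, 2020; Mar 17, 2020 is within that limit.
(3) due by Mar 17, 2020 + 24 days = Apr 10, 2020; completed Mar 19, 2020, before the deadline.
(4) the permitted window runs from Mar 19, 2020 + 10 = Mar 29, 2020 to Mar 19, 2020 + 32 = Apr 20, 2020; Apr 18, 2020 falls inside that range.
(5) due by Apr 18, 2020 + 51 days = Jun 8, 2020; completed Jun 4, 2020, before the deadline.
(6) permitted from Jun 9, 2020 + 14 days = Jun 23, 2020 onward; done Jun 12, 2020 — 11 days too early.

Step 6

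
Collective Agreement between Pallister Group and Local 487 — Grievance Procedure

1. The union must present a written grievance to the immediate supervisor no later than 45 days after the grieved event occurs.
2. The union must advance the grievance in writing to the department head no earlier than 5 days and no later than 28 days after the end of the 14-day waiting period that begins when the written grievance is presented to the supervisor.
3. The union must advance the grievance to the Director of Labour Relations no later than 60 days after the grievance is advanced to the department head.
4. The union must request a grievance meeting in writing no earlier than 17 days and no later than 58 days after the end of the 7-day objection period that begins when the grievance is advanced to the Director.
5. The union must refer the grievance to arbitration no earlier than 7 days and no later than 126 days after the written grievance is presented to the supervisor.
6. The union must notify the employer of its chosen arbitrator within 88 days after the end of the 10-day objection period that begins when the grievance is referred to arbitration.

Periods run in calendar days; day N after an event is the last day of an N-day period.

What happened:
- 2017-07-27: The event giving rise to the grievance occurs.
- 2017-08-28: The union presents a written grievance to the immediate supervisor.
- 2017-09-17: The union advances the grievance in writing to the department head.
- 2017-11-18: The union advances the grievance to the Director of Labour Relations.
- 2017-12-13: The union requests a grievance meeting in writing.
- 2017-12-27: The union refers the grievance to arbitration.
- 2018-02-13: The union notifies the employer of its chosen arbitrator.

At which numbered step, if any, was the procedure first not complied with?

Step 3

Step 1 — counting 45 days from 2017-07-27 (when the grieved event occurs) gives a deadline of 2017-09-10; 2017-08-28 is within that limit.
Step 2 — 5 and 28 days from 2017-09-11 (end of the 14-day waiting period, which began when the written grievance is presented to the supervisor on 2017-08-28) are 2017-09-16 and 2017-10-09 respectively; done 2017-09-17 — within the window.
Step 3 — counting 60 days from 2017-09-17 (when the grievance is advanced to the department head) gives a deadline of 2017-11-16; not done until 2017-11-18, 2 days after the deadline.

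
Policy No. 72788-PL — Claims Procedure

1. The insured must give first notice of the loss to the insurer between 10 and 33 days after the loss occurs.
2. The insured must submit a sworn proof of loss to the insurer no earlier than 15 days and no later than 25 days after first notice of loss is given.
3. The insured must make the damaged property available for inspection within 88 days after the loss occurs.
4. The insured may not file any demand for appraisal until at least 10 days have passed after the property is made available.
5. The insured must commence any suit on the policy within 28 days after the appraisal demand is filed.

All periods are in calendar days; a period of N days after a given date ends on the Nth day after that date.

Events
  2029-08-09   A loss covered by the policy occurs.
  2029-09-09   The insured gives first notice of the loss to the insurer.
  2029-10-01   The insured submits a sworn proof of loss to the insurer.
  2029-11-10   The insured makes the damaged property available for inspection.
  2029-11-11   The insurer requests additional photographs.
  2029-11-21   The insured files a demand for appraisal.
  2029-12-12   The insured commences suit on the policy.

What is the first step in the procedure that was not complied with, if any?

Step 1 — 10 and 33 days from 2029-08-09 (when the loss occurs) are 2029-08-19 and 2029-09-11 respectively; done 2029-09-09 — within the window.
Step 2 — 15 and 25 days from 2029-09-09 (when first notice of loss is given) are 2029-09-24 and 2029-10-04 respectively; done 2029-10-01 — within the window.
Step 3 — counting 88 days from 2029-08-09 (when the loss occurs) gives a deadline of 2029-11-05; not done until 2029-11-10, 5 days after the deadline.
The analysis stops there.

Step 3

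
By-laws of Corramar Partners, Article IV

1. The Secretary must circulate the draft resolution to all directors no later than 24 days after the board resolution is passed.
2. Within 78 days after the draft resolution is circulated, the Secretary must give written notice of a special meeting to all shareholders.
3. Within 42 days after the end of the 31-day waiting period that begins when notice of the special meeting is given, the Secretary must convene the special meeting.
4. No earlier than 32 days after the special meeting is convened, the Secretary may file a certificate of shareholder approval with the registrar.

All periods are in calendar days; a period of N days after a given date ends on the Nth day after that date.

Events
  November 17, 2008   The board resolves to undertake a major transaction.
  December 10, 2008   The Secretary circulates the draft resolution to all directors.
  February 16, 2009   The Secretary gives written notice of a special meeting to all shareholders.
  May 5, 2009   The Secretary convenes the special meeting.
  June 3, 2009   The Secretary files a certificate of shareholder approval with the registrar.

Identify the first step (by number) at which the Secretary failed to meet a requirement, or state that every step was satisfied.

Step 1 — counting 24 days from November 17, 2008 (when the board resolution is passed) gives a deadline of December 11, 2008; done December 10, 2008 — timely.
Step 2 — counting 78 days from December 10, 2008 (when the draft resolution is circulated) gives a deadline of February 26, 2009; completed February 16, 2009, before the deadline.
Step 3 — counting 42 days from March 19, 2009 (end of the 31-day waiting period, which began when notice of the special meeting is given on February 16, 2009) gives a deadline of April 30, 2009; not done until May 5, 2009, 5 days after the deadline.

Step 3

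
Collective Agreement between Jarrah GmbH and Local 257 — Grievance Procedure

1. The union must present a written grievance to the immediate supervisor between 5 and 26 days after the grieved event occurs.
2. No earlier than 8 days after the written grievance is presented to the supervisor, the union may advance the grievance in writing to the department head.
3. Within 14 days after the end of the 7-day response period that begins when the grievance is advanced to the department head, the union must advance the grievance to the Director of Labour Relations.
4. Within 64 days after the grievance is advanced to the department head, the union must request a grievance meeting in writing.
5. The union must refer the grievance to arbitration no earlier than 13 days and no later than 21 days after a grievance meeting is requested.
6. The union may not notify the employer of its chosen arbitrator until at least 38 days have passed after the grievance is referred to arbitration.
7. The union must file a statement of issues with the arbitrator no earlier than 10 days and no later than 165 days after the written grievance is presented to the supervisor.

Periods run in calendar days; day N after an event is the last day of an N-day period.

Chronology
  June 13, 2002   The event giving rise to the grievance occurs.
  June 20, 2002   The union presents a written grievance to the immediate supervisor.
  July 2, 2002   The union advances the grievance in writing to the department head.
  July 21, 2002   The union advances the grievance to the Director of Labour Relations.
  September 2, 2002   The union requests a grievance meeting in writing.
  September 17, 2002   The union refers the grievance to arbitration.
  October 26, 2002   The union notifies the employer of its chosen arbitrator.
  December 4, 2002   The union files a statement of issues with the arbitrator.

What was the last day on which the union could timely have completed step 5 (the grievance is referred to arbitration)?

Step 5 runs from September 2, 2002, when a grievance meeting is requested. The window is 13–21 days after September 2, 2002; it closes on September 23, 2002.

September 23, 2002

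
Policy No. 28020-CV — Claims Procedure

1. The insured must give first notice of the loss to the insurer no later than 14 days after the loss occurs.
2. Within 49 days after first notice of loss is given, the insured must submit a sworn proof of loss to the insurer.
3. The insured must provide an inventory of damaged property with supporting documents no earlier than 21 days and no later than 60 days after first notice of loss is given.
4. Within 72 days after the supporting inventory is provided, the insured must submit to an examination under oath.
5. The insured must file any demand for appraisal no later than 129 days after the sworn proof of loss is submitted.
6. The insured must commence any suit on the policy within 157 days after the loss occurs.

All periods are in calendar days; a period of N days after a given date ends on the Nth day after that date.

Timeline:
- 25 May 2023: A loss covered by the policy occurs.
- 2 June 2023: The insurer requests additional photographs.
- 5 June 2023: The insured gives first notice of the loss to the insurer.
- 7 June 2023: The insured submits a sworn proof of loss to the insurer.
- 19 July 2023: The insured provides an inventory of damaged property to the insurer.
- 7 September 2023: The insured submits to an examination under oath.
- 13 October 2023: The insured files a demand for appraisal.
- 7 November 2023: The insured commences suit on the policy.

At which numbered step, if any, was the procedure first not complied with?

Step 6

Step 1: 14 days after 25 May 2023 (when the loss occurs) is 8 June 2023; completed 5 June 2023, before the deadline.
Step 2: 49 days after 5 June 2023 (when first notice of loss is given) is 24 July 2023; completed 7 June 2023, before the deadline.
Step 3: the window is 21–60 days after 5 June 2023 (when first notice of loss is given), so 26 June 2023 through 4 August 2023; done 19 July 2023, which is between those dates.
Step 4: 72 days after 19 July 2023 (when the supporting inventory is provided) is 29 September 2023; completed 7 September 2023, before the deadline.
Step 5: 129 days after 7 June 2023 (when the sworn proof of loss is submitted) is 14 October 2023; 13 October 2023 is within that limit.
Step 6: 157 days after 25 May 2023 (when the loss occurs) is 29 October 2023; not done until 7 November 2023, 9 days after the deadline.
Later steps need not be reached.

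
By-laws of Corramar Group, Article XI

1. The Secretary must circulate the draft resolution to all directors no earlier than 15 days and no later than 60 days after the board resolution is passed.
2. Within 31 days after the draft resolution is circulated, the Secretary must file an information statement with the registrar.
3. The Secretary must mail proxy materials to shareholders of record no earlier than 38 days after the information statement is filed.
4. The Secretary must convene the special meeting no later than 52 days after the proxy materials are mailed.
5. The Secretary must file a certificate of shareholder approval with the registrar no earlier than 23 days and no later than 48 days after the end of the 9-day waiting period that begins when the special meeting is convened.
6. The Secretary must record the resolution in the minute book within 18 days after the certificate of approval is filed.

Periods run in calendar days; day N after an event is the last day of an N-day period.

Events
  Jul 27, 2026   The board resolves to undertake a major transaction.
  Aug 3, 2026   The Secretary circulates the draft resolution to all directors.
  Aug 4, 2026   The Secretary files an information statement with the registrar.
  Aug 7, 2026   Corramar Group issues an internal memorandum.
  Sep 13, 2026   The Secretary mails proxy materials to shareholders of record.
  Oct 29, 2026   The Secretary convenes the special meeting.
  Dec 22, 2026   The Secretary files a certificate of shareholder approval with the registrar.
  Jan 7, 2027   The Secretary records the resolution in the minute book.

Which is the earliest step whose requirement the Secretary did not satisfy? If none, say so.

Step 1

Step 1: the window is 15–60 days after Jul 27, 2026 (when the board resolution is passed), so Aug 11, 2026 through Sep 25, 2026; Aug 3, 2026 is 8 days too early.
No need to go further; step 1 was not satisfied.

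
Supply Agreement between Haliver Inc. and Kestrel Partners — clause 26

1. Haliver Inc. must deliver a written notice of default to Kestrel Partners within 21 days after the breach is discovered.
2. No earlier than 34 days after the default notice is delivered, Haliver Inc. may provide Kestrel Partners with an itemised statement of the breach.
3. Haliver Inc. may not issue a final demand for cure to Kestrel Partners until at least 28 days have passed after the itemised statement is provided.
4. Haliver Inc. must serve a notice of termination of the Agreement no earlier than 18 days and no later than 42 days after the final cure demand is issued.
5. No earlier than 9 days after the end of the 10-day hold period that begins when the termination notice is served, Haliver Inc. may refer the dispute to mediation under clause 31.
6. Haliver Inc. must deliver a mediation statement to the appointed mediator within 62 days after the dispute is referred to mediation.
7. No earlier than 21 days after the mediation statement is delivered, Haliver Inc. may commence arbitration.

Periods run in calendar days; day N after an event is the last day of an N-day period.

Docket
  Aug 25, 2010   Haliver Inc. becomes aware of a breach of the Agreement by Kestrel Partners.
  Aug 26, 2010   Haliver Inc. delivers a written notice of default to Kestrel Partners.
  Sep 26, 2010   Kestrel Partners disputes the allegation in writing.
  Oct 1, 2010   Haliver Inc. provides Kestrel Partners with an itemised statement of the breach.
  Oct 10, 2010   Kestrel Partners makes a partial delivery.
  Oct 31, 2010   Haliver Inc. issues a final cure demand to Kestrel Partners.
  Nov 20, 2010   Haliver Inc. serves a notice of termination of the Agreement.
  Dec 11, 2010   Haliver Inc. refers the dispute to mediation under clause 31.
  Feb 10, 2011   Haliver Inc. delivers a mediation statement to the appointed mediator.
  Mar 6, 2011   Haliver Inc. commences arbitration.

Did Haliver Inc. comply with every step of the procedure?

Yes

Step 1 — counting 21 days from Aug 25, 2010 (when the breach is discovered) gives a deadline of Sep 15, 2010; completed Aug 26, 2010, before the deadline.
Step 2 — must wait 34 days from Aug 26, 2010 (when the default notice is delivered), so not before Sep 29, 2010; done Oct 1, 2010, after the minimum wait.
Step 3 — must wait 28 days from Oct 1, 2010 (when the itemised statement is provided), so not before Oct 29, 2010; done Oct 31, 2010 — permitted.
Step 4 — 18 and 42 days from Oct 31, 2010 (when the final cure demand is issued) are Nov 18, 2010 and Dec 12, 2010 respectively; done Nov 20, 2010 — within the window.
Step 5 — must wait 9 days from Nov 30, 2010 (end of the 10-day hold period, which began when the termination notice is served on Nov 20, 2010), so not before Dec 9, 2010; done Dec 11, 2010 — permitted.
Step 6 — counting 62 days from Dec 11, 2010 (when the dispute is referred to mediation) gives a deadline of Feb 11, 2011; completed Feb 10, 2011, before the deadline.
Step 7 — must wait 21 days from Feb 10, 2011 (when the mediation statement is delivered), so not before Mar 3, 2011; done Mar 6, 2011, after the minimum wait.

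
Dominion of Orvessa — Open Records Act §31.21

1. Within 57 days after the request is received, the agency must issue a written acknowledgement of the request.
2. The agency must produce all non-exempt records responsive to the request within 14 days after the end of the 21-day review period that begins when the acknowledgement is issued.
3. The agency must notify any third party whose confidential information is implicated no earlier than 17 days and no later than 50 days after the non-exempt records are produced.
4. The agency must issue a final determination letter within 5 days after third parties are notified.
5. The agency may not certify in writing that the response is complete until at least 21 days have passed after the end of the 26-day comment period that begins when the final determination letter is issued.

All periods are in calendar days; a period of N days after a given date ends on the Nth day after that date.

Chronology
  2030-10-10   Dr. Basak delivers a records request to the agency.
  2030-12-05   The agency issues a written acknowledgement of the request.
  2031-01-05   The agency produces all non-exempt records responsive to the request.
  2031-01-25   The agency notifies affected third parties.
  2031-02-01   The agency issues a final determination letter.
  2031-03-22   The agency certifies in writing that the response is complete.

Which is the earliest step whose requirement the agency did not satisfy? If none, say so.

(1) due by 2030-10-10 + 57 days = 2030-12-06; 2030-12-05 is within that limit.
(2) due by 2030-12-26 + 14 days = 2031-01-09; completed 2031-01-05, before the deadline.
(3) the permitted window runs from 2031-01-05 + 17 = 2031-01-22 to 2031-01-05 + 50 = 2031-02-24; done 2031-01-25, which is between those dates.
(4) due by 2031-01-25 + 5 days = 2031-01-30; not done until 2031-02-01, 2 days after the deadline.
The procedure was therefore not followed at step 4.

Step 4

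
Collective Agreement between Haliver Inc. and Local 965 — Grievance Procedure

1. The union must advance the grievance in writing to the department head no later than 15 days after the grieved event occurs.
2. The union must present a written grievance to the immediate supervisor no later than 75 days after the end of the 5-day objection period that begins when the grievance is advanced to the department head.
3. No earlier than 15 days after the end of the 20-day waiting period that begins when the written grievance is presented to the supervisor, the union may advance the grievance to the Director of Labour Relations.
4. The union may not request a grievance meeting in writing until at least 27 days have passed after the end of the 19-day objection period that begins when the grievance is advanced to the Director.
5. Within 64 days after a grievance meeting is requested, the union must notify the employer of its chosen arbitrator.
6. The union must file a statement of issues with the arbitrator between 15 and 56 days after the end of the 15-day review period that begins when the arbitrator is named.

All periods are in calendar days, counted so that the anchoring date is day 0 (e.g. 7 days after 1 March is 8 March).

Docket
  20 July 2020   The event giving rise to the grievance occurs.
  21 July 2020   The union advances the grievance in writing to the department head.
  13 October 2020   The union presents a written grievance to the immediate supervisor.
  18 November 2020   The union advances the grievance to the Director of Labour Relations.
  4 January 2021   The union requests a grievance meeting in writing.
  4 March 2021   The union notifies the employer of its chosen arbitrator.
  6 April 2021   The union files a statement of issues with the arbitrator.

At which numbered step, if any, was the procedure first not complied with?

Step 1 — counting 15 days from 20 July 2020 (when the grieved event occurs) gives a deadline of 4 August 2020; done 21 July 2020 — timely.
Step 2 — counting 75 days from 26 July 2020 (end of the 5-day objection period, which began when the grievance is advanced to the department head on 21 July 2020) gives a deadline of 9 October 2020; done 13 October 2020 — 4 days late.

Step 2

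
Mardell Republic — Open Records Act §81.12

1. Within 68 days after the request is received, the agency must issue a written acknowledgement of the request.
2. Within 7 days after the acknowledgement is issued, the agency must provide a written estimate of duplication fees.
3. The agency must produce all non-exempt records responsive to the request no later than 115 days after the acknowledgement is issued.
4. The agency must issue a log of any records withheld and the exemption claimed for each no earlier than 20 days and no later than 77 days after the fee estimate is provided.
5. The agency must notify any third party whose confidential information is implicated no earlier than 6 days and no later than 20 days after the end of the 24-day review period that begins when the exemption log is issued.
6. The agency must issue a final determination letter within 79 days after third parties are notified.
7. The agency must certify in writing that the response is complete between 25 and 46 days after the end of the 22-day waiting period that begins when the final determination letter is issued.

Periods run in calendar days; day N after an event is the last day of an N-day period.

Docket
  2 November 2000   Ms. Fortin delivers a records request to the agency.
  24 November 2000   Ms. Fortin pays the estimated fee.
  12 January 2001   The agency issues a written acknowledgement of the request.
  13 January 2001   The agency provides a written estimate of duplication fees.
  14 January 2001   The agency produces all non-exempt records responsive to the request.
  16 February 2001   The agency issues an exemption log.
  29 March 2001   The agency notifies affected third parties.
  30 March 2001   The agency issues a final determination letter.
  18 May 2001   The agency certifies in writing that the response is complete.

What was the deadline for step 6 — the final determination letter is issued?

Step 6 runs from 29 March 2001, when third parties are notified. 79 days after 29 March 2001 is 16 June 2001.

16 June 2001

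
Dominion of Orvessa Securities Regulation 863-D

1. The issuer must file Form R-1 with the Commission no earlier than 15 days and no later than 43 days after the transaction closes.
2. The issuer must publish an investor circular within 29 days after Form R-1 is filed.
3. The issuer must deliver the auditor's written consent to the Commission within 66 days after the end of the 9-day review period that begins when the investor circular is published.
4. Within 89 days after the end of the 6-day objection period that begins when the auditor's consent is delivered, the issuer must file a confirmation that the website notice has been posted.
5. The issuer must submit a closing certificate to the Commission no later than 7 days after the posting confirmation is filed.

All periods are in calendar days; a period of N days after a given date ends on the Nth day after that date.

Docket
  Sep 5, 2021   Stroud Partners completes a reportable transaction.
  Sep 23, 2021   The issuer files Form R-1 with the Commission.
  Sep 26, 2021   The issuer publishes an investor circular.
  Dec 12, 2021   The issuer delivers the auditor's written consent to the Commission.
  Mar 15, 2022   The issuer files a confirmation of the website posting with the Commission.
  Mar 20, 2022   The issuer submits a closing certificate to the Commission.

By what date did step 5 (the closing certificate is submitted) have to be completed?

Mar 22, 2022

Step 5 runs from Mar 15, 2022, when the posting confirmation is filed. 7 days after Mar 15, 2022 is Mar 22, 2022.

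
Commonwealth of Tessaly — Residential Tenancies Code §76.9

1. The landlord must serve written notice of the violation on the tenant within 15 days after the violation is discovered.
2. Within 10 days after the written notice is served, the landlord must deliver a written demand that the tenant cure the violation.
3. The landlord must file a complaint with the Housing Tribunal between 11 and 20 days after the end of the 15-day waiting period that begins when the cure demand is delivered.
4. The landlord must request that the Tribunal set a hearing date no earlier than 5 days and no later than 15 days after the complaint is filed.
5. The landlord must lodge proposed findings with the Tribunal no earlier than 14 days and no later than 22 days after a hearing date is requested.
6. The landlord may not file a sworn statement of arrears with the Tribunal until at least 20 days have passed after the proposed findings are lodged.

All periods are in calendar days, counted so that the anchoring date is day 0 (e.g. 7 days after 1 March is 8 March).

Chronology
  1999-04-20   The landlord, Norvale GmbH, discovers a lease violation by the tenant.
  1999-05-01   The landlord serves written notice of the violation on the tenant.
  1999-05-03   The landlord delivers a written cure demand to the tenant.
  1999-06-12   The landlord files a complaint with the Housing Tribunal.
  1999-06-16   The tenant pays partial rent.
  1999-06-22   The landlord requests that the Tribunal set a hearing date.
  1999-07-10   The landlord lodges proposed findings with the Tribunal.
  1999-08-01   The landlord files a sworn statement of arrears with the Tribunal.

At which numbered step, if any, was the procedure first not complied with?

Step 1: 15 days after 1999-04-20 (when the violation is discovered) is 1999-05-05; done 1999-05-01 — timely.
Step 2: 10 days after 1999-05-01 (when the written notice is served) is 1999-05-11; completed 1999-05-03, before the deadline.
Step 3: the window is 11–20 days after 1999-05-18 (end of the 15-day waiting period, which began when the cure demand is delivered on 1999-05-03), so 1999-05-29 through 1999-06-07; done 1999-06-12 — 5 days after the window closed.
That is the first point of non-compliance.

Step 3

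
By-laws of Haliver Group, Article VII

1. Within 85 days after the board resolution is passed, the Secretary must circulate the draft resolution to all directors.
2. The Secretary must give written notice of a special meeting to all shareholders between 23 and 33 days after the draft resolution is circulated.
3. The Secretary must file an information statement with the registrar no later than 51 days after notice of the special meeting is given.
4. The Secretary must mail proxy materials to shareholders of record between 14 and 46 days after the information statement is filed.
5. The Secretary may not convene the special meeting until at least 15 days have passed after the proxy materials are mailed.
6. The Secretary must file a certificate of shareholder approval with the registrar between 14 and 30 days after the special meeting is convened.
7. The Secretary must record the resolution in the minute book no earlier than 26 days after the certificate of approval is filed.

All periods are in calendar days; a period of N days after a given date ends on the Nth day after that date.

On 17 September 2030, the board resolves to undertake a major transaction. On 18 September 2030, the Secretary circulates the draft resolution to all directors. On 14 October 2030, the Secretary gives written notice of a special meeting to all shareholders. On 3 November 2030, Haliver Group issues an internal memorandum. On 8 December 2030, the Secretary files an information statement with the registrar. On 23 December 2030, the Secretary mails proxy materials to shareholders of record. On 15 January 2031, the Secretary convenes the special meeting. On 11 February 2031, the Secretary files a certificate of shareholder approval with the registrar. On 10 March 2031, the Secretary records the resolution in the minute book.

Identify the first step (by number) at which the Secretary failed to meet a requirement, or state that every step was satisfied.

Step 3

Step 1: 85 days after 17 September 2030 (when the board resolution is passed) is 11 December 2030; completed 18 September 2030, before the deadline.
Step 2: the window is 23–33 days after 18 September 2030 (when the draft resolution is circulated), so 11 October 2030 through 21 October 2030; 14 October 2030 falls inside that range.
Step 3: 51 days after 14 October 2030 (when notice of the special meeting is given) is 4 December 2030; done 8 December 2030 — 4 days late.
No need to go further; step 3 was not satisfied.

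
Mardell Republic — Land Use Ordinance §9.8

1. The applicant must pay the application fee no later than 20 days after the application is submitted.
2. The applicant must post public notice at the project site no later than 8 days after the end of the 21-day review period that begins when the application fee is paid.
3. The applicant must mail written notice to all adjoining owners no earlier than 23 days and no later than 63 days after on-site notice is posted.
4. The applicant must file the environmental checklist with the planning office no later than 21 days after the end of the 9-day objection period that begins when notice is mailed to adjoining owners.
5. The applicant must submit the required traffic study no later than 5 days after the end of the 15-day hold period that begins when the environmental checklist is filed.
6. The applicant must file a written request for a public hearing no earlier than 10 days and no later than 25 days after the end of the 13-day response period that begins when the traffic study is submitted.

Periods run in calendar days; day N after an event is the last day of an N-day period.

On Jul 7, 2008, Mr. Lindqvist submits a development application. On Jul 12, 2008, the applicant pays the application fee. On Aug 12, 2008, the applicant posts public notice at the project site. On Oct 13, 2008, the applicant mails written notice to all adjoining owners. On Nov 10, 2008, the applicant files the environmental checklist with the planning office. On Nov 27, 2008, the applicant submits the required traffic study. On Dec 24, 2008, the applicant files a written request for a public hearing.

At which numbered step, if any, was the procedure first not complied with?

Step 1: 20 days after Jul 7, 2008 (when the application is submitted) is Jul 27, 2008; done Jul 12, 2008 — timely.
Step 2: 8 days after Aug 2, 2008 (end of the 21-day review period, which began when the application fee is paid on Jul 12, 2008) is Aug 10, 2008; Aug 12, 2008 misses that deadline by 2 days.

Step 2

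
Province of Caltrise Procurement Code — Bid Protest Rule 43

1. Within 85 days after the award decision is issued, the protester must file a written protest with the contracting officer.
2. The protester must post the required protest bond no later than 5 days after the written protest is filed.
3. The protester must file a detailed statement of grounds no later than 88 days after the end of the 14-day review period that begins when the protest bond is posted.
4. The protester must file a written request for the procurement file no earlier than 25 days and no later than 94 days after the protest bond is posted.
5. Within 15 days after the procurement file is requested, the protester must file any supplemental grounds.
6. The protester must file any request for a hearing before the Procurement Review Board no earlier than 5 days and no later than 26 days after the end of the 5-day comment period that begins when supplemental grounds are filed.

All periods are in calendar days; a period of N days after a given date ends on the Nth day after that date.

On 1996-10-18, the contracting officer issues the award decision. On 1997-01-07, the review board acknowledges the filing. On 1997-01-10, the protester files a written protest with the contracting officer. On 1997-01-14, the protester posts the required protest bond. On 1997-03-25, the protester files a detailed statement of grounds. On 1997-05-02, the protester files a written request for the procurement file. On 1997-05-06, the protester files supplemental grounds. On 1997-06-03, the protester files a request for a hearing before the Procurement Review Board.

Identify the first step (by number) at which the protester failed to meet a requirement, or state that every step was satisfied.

Step 1: 85 days after 1996-10-18 (when the award decision is issued) is 1997-01-11; completed 1997-01-10, before the deadline.
Step 2: 5 days after 1997-01-10 (when the written protest is filed) is 1997-01-15; 1997-01-14 is within that limit.
Step 3: 88 days after 1997-01-28 (end of the 14-day review period, which began when the protest bond is posted on 1997-01-14) is 1997-04-26; completed 1997-03-25, before the deadline.
Step 4: the window is 25–94 days after 1997-01-14 (when the protest bond is posted), so 1997-02-08 through 1997-04-18; 1997-05-02 is 14 days past the end of the window.
No need to go further; step 4 was not satisfied.

Step 4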